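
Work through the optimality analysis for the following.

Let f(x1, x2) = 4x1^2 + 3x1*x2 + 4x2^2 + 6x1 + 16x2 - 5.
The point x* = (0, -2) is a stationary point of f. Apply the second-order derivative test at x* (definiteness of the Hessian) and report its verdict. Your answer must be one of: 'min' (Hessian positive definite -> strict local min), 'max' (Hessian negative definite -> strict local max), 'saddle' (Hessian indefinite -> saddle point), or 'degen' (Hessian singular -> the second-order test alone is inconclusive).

Compute the Hessian H = grad^2 f:
  H = [[8, 3], [3, 8]]
Verify stationarity: grad f(x*) = H x* + g = (0, 0).
Eigenvalues of H: 5, 11.
Both eigenvalues > 0, so H is positive definite -> x* is a strict local min.

min


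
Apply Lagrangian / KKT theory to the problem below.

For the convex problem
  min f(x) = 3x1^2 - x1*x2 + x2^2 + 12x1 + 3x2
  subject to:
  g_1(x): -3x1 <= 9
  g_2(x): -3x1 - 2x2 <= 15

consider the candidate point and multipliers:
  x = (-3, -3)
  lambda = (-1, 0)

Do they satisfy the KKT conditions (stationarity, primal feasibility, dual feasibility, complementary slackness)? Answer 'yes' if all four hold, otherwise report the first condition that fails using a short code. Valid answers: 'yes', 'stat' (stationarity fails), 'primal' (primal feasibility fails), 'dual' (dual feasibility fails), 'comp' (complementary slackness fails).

Gradient of f: grad f(x) = Q x + c = (-3, 0)
Constraint values g_i(x) = a_i^T x - b_i:
  g_1((-3, -3)) = 0
  g_2((-3, -3)) = 0
Stationarity residual: grad f(x) + sum_i lambda_i a_i = (0, 0)
  -> stationarity OK
Primal feasibility (all g_i <= 0): OK
Dual feasibility (all lambda_i >= 0): FAILS
Complementary slackness (lambda_i * g_i(x) = 0 for all i): OK

Verdict: the first failing condition is dual_feasibility -> dual.

dual


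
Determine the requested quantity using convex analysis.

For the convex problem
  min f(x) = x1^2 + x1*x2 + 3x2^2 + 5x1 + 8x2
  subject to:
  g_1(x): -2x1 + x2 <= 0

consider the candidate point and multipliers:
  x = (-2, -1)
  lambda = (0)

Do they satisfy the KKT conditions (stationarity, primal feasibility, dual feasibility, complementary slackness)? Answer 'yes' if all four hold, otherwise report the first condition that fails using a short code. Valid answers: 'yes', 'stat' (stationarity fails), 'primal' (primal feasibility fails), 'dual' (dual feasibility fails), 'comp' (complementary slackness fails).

Gradient of f: grad f(x) = Q x + c = (0, 0)
Constraint values g_i(x) = a_i^T x - b_i:
  g_1((-2, -1)) = 3
Stationarity residual: grad f(x) + sum_i lambda_i a_i = (0, 0)
  -> stationarity OK
Primal feasibility (all g_i <= 0): FAILS
Dual feasibility (all lambda_i >= 0): OK
Complementary slackness (lambda_i * g_i(x) = 0 for all i): OK

Verdict: the first failing condition is primal_feasibility -> primal.

primal


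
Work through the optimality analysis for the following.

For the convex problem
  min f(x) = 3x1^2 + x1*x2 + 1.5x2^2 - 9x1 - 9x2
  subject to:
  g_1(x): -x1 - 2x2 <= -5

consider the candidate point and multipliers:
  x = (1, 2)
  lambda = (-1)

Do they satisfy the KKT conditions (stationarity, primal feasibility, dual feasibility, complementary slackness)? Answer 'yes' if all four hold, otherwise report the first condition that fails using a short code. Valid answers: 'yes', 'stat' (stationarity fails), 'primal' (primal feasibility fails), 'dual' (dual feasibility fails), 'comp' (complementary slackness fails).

Gradient of f: grad f(x) = Q x + c = (-1, -2)
Constraint values g_i(x) = a_i^T x - b_i:
  g_1((1, 2)) = 0
Stationarity residual: grad f(x) + sum_i lambda_i a_i = (0, 0)
  -> stationarity OK
Primal feasibility (all g_i <= 0): OK
Dual feasibility (all lambda_i >= 0): FAILS
Complementary slackness (lambda_i * g_i(x) = 0 for all i): OK

Verdict: the first failing condition is dual_feasibility -> dual.

dual


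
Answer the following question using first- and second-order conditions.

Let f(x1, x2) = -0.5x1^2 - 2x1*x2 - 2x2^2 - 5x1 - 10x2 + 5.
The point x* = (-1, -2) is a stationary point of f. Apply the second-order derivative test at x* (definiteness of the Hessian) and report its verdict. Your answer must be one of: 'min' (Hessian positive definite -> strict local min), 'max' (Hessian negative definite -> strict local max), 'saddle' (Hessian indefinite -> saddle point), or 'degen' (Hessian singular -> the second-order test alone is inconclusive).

Compute the Hessian H = grad^2 f:
  H = [[-1, -2], [-2, -4]]
Verify stationarity: grad f(x*) = H x* + g = (0, 0).
Eigenvalues of H: -5, 0.
H has a zero eigenvalue (singular; negative semidefinite but not definite), so H is neither positive definite, negative definite, nor indefinite. The second-order test alone is inconclusive -> degen.
(Indeed, f is constant along the null direction of H through x*, so x* is not a strict local extremum.)

degen


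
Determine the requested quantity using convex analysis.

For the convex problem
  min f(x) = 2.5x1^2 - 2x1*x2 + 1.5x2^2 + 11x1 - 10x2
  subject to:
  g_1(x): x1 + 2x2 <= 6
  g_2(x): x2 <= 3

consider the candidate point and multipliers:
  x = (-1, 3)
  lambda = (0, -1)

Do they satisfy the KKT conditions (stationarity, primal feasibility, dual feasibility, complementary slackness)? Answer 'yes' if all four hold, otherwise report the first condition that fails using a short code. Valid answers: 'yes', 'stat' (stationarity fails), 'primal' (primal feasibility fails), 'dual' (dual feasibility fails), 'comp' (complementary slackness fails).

Gradient of f: grad f(x) = Q x + c = (0, 1)
Constraint values g_i(x) = a_i^T x - b_i:
  g_1((-1, 3)) = -1
  g_2((-1, 3)) = 0
Stationarity residual: grad f(x) + sum_i lambda_i a_i = (0, 0)
  -> stationarity OK
Primal feasibility (all g_i <= 0): OK
Dual feasibility (all lambda_i >= 0): FAILS
Complementary slackness (lambda_i * g_i(x) = 0 for all i): OK

Verdict: the first failing condition is dual_feasibility -> dual.

dual


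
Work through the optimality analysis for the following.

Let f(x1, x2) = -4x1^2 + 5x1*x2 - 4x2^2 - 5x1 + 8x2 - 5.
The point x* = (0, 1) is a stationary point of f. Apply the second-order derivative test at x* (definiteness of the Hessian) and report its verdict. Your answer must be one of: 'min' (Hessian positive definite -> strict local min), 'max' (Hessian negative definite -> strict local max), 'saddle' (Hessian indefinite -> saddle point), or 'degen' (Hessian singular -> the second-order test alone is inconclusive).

Compute the Hessian H = grad^2 f:
  H = [[-8, 5], [5, -8]]
Verify stationarity: grad f(x*) = H x* + g = (0, 0).
Eigenvalues of H: -13, -3.
Both eigenvalues < 0, so H is negative definite -> x* is a strict local max.

max


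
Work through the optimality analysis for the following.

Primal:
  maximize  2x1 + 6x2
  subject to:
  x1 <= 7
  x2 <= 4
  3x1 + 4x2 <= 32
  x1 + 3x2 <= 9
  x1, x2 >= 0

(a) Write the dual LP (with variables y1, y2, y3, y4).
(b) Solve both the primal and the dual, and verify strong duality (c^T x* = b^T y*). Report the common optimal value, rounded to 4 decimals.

The standard primal-dual pair for 'max c^T x s.t. A x <= b, x >= 0' is:
  Dual:  min b^T y  s.t.  A^T y >= c,  y >= 0.

So the dual LP is:
  minimize  7y1 + 4y2 + 32y3 + 9y4
  subject to:
    y1 + 3y3 + y4 >= 2
    y2 + 4y3 + 3y4 >= 6
    y1, y2, y3, y4 >= 0

Solving the primal: x* = (7, 0.6667).
  primal value c^T x* = 18.
Solving the dual: y* = (0, 0, 0, 2).
  dual value b^T y* = 18.
Strong duality: c^T x* = b^T y*. Confirmed.

18


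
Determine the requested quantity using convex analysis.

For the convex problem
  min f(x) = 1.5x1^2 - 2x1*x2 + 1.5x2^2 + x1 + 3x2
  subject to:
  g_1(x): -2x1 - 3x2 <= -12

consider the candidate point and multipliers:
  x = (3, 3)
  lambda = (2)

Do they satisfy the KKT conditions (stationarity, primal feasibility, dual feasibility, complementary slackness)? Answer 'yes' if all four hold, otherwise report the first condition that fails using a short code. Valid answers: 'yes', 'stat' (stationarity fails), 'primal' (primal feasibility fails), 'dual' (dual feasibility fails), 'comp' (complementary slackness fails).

Gradient of f: grad f(x) = Q x + c = (4, 6)
Constraint values g_i(x) = a_i^T x - b_i:
  g_1((3, 3)) = -3
Stationarity residual: grad f(x) + sum_i lambda_i a_i = (0, 0)
  -> stationarity OK
Primal feasibility (all g_i <= 0): OK
Dual feasibility (all lambda_i >= 0): OK
Complementary slackness (lambda_i * g_i(x) = 0 for all i): FAILS

Verdict: the first failing condition is complementary_slackness -> comp.

comp


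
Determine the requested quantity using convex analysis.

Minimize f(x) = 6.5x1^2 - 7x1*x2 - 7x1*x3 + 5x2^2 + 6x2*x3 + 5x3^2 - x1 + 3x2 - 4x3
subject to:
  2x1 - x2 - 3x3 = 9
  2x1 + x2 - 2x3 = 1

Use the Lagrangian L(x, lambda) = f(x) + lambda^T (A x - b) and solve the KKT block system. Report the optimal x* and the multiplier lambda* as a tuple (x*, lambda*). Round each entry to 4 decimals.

Form the Lagrangian:
  L(x, lambda) = (1/2) x^T Q x + c^T x + lambda^T (A x - b)
Stationarity (grad_x L = 0): Q x + c + A^T lambda = 0.
Primal feasibility: A x = b.

This gives the KKT block system:
  [ Q   A^T ] [ x     ]   [-c ]
  [ A    0  ] [ lambda ] = [ b ]

Solving the linear system:
  x*      = (-1.3841, -2.4464, -3.1073)
  lambda* = (-20.1799, 10.2388)
  f(x*)   = 88.9273

x* = (-1.3841, -2.4464, -3.1073), lambda* = (-20.1799, 10.2388)


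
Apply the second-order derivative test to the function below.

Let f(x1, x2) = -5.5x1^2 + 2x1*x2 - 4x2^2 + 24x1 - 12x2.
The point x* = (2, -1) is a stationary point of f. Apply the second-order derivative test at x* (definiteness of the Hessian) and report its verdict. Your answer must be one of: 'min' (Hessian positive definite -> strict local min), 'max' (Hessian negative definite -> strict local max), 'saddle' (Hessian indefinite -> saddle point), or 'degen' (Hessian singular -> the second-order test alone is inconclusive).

Compute the Hessian H = grad^2 f:
  H = [[-11, 2], [2, -8]]
Verify stationarity: grad f(x*) = H x* + g = (0, 0).
Eigenvalues of H: -12, -7.
Both eigenvalues < 0, so H is negative definite -> x* is a strict local max.

max


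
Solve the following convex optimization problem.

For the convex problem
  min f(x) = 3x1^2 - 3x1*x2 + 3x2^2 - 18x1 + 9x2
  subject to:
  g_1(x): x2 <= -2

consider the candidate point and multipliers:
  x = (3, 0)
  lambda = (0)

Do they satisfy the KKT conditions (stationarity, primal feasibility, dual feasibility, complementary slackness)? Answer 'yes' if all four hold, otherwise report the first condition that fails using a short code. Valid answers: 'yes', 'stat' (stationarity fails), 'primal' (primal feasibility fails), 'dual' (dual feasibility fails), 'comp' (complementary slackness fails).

Gradient of f: grad f(x) = Q x + c = (0, 0)
Constraint values g_i(x) = a_i^T x - b_i:
  g_1((3, 0)) = 2
Stationarity residual: grad f(x) + sum_i lambda_i a_i = (0, 0)
  -> stationarity OK
Primal feasibility (all g_i <= 0): FAILS
Dual feasibility (all lambda_i >= 0): OK
Complementary slackness (lambda_i * g_i(x) = 0 for all i): OK

Verdict: the first failing condition is primal_feasibility -> primal.

primal


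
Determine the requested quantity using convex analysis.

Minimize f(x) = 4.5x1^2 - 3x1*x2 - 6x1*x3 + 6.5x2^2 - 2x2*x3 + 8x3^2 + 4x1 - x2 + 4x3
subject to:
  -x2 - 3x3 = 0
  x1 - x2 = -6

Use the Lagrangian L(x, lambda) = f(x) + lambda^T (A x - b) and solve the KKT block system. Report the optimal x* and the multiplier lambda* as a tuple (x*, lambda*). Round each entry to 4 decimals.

Form the Lagrangian:
  L(x, lambda) = (1/2) x^T Q x + c^T x + lambda^T (A x - b)
Stationarity (grad_x L = 0): Q x + c + A^T lambda = 0.
Primal feasibility: A x = b.

This gives the KKT block system:
  [ Q   A^T ] [ x     ]   [-c ]
  [ A    0  ] [ lambda ] = [ b ]

Solving the linear system:
  x*      = (-3.9952, 2.0048, -0.6683)
  lambda* = (4.4231, 33.9615)
  f(x*)   = 91.5553

x* = (-3.9952, 2.0048, -0.6683), lambda* = (4.4231, 33.9615)


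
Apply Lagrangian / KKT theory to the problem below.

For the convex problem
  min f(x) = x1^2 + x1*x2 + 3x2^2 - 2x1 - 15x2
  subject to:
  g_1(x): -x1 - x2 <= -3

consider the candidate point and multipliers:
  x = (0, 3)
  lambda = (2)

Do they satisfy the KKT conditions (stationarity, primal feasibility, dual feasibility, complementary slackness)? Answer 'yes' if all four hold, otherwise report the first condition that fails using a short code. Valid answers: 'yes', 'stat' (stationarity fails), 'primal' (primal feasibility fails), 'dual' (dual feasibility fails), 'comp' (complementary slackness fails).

Gradient of f: grad f(x) = Q x + c = (1, 3)
Constraint values g_i(x) = a_i^T x - b_i:
  g_1((0, 3)) = 0
Stationarity residual: grad f(x) + sum_i lambda_i a_i = (-1, 1)
  -> stationarity FAILS
Primal feasibility (all g_i <= 0): OK
Dual feasibility (all lambda_i >= 0): OK
Complementary slackness (lambda_i * g_i(x) = 0 for all i): OK

Verdict: the first failing condition is stationarity -> stat.

stat


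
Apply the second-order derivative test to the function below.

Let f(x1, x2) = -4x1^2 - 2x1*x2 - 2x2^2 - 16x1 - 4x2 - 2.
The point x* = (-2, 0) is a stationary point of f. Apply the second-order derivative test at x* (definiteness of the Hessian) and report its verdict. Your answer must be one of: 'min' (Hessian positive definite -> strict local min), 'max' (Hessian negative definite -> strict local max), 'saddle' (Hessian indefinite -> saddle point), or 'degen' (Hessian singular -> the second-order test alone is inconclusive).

Compute the Hessian H = grad^2 f:
  H = [[-8, -2], [-2, -4]]
Verify stationarity: grad f(x*) = H x* + g = (0, 0).
Eigenvalues of H: -8.8284, -3.1716.
Both eigenvalues < 0, so H is negative definite -> x* is a strict local max.

max


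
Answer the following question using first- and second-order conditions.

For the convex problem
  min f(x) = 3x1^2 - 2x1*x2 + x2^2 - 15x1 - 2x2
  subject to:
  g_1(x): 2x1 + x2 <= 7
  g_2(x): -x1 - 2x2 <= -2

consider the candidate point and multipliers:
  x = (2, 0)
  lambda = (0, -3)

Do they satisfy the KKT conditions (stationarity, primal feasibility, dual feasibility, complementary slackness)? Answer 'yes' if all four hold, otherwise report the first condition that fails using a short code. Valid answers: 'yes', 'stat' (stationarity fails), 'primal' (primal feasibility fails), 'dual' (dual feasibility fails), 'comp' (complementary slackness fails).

Gradient of f: grad f(x) = Q x + c = (-3, -6)
Constraint values g_i(x) = a_i^T x - b_i:
  g_1((2, 0)) = -3
  g_2((2, 0)) = 0
Stationarity residual: grad f(x) + sum_i lambda_i a_i = (0, 0)
  -> stationarity OK
Primal feasibility (all g_i <= 0): OK
Dual feasibility (all lambda_i >= 0): FAILS
Complementary slackness (lambda_i * g_i(x) = 0 for all i): OK

Verdict: the first failing condition is dual_feasibility -> dual.

dual


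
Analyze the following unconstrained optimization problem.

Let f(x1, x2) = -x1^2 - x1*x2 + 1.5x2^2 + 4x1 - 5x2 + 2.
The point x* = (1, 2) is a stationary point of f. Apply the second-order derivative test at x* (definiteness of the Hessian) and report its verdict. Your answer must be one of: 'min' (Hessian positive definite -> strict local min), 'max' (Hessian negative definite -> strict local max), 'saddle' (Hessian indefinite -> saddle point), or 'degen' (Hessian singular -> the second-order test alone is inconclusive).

Compute the Hessian H = grad^2 f:
  H = [[-2, -1], [-1, 3]]
Verify stationarity: grad f(x*) = H x* + g = (0, 0).
Eigenvalues of H: -2.1926, 3.1926.
Eigenvalues have mixed signs, so H is indefinite -> x* is a saddle point.

saddle


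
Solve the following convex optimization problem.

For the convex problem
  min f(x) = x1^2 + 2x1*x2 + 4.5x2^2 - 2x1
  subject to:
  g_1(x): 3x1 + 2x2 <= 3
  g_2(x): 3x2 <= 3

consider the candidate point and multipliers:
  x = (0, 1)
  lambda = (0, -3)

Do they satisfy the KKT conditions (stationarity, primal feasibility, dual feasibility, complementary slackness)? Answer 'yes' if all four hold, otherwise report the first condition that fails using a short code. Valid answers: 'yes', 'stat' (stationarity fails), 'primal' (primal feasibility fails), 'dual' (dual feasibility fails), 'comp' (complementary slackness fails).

Gradient of f: grad f(x) = Q x + c = (0, 9)
Constraint values g_i(x) = a_i^T x - b_i:
  g_1((0, 1)) = -1
  g_2((0, 1)) = 0
Stationarity residual: grad f(x) + sum_i lambda_i a_i = (0, 0)
  -> stationarity OK
Primal feasibility (all g_i <= 0): OK
Dual feasibility (all lambda_i >= 0): FAILS
Complementary slackness (lambda_i * g_i(x) = 0 for all i): OK

Verdict: the first failing condition is dual_feasibility -> dual.

dual


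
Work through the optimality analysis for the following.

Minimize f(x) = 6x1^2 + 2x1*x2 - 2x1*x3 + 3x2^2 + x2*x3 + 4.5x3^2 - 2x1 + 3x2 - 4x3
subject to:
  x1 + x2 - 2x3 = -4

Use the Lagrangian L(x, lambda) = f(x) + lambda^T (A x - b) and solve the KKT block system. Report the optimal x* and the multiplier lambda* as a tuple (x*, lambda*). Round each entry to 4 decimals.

Form the Lagrangian:
  L(x, lambda) = (1/2) x^T Q x + c^T x + lambda^T (A x - b)
Stationarity (grad_x L = 0): Q x + c + A^T lambda = 0.
Primal feasibility: A x = b.

This gives the KKT block system:
  [ Q   A^T ] [ x     ]   [-c ]
  [ A    0  ] [ lambda ] = [ b ]

Solving the linear system:
  x*      = (0.3602, -1.4433, 1.4584)
  lambda* = (3.4811)
  f(x*)   = 1.5202

x* = (0.3602, -1.4433, 1.4584), lambda* = (3.4811)


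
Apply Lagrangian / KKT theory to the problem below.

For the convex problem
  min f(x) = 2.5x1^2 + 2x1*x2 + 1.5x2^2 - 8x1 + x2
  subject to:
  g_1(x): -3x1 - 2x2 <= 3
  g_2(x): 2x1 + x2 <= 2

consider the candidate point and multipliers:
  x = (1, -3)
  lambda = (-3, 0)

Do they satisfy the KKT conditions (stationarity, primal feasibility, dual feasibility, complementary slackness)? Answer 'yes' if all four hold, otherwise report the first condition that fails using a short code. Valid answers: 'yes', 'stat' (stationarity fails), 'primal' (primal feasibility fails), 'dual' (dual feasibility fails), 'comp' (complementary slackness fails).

Gradient of f: grad f(x) = Q x + c = (-9, -6)
Constraint values g_i(x) = a_i^T x - b_i:
  g_1((1, -3)) = 0
  g_2((1, -3)) = -3
Stationarity residual: grad f(x) + sum_i lambda_i a_i = (0, 0)
  -> stationarity OK
Primal feasibility (all g_i <= 0): OK
Dual feasibility (all lambda_i >= 0): FAILS
Complementary slackness (lambda_i * g_i(x) = 0 for all i): OK

Verdict: the first failing condition is dual_feasibility -> dual.

dual


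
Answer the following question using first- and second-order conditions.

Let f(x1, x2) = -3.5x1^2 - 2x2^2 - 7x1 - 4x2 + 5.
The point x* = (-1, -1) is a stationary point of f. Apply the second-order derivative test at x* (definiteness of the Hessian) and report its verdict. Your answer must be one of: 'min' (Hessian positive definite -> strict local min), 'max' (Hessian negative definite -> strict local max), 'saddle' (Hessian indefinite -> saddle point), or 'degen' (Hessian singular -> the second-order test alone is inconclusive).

Compute the Hessian H = grad^2 f:
  H = [[-7, 0], [0, -4]]
Verify stationarity: grad f(x*) = H x* + g = (0, 0).
Eigenvalues of H: -7, -4.
Both eigenvalues < 0, so H is negative definite -> x* is a strict local max.

max


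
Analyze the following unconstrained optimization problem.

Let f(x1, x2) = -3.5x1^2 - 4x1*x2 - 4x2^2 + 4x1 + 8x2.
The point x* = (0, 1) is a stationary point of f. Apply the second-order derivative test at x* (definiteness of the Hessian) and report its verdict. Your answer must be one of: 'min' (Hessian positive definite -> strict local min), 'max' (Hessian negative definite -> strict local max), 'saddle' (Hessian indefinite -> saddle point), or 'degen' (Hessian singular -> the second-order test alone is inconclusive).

Compute the Hessian H = grad^2 f:
  H = [[-7, -4], [-4, -8]]
Verify stationarity: grad f(x*) = H x* + g = (0, 0).
Eigenvalues of H: -11.5311, -3.4689.
Both eigenvalues < 0, so H is negative definite -> x* is a strict local max.

max


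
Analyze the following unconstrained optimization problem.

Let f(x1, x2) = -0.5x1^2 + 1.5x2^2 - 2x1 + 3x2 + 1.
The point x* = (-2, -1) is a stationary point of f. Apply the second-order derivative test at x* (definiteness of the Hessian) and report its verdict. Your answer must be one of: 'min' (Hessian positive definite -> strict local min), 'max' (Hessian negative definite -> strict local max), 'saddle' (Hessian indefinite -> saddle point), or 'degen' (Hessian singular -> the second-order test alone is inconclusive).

Compute the Hessian H = grad^2 f:
  H = [[-1, 0], [0, 3]]
Verify stationarity: grad f(x*) = H x* + g = (0, 0).
Eigenvalues of H: -1, 3.
Eigenvalues have mixed signs, so H is indefinite -> x* is a saddle point.

saddle


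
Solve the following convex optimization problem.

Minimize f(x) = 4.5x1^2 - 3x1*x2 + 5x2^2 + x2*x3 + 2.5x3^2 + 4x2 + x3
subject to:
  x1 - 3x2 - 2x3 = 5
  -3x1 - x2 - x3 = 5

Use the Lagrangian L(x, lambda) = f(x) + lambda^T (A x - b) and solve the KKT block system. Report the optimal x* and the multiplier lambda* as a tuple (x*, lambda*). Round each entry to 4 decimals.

Form the Lagrangian:
  L(x, lambda) = (1/2) x^T Q x + c^T x + lambda^T (A x - b)
Stationarity (grad_x L = 0): Q x + c + A^T lambda = 0.
Primal feasibility: A x = b.

This gives the KKT block system:
  [ Q   A^T ] [ x     ]   [-c ]
  [ A    0  ] [ lambda ] = [ b ]

Solving the linear system:
  x*      = (-0.8972, -1.2803, -1.0282)
  lambda* = (-1.7185, -1.9841)
  f(x*)   = 6.1818

x* = (-0.8972, -1.2803, -1.0282), lambda* = (-1.7185, -1.9841)


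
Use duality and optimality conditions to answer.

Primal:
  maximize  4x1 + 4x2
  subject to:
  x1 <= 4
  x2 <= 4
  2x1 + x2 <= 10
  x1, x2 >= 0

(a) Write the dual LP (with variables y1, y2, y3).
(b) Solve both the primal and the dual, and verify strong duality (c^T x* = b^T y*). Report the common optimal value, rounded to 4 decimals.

The standard primal-dual pair for 'max c^T x s.t. A x <= b, x >= 0' is:
  Dual:  min b^T y  s.t.  A^T y >= c,  y >= 0.

So the dual LP is:
  minimize  4y1 + 4y2 + 10y3
  subject to:
    y1 + 2y3 >= 4
    y2 + y3 >= 4
    y1, y2, y3 >= 0

Solving the primal: x* = (3, 4).
  primal value c^T x* = 28.
Solving the dual: y* = (0, 2, 2).
  dual value b^T y* = 28.
Strong duality: c^T x* = b^T y*. Confirmed.

28


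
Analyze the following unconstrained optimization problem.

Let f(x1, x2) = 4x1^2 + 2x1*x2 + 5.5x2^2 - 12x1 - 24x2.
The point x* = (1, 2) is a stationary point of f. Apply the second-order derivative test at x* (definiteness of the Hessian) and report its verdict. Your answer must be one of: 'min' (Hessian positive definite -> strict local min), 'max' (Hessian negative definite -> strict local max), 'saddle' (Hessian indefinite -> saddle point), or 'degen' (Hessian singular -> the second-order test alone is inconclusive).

Compute the Hessian H = grad^2 f:
  H = [[8, 2], [2, 11]]
Verify stationarity: grad f(x*) = H x* + g = (0, 0).
Eigenvalues of H: 7, 12.
Both eigenvalues > 0, so H is positive definite -> x* is a strict local min.

min


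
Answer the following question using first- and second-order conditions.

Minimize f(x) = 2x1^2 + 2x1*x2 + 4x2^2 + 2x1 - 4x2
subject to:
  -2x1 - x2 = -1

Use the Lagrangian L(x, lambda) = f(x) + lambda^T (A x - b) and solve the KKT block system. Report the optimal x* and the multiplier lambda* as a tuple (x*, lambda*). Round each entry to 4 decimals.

Form the Lagrangian:
  L(x, lambda) = (1/2) x^T Q x + c^T x + lambda^T (A x - b)
Stationarity (grad_x L = 0): Q x + c + A^T lambda = 0.
Primal feasibility: A x = b.

This gives the KKT block system:
  [ Q   A^T ] [ x     ]   [-c ]
  [ A    0  ] [ lambda ] = [ b ]

Solving the linear system:
  x*      = (0.1429, 0.7143)
  lambda* = (2)
  f(x*)   = -0.2857

x* = (0.1429, 0.7143), lambda* = (2)


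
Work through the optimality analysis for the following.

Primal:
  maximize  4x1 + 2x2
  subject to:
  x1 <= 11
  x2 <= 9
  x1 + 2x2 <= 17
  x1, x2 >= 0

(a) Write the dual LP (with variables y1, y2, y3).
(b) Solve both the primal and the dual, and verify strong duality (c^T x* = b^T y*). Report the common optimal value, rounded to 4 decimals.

The standard primal-dual pair for 'max c^T x s.t. A x <= b, x >= 0' is:
  Dual:  min b^T y  s.t.  A^T y >= c,  y >= 0.

So the dual LP is:
  minimize  11y1 + 9y2 + 17y3
  subject to:
    y1 + y3 >= 4
    y2 + 2y3 >= 2
    y1, y2, y3 >= 0

Solving the primal: x* = (11, 3).
  primal value c^T x* = 50.
Solving the dual: y* = (3, 0, 1).
  dual value b^T y* = 50.
Strong duality: c^T x* = b^T y*. Confirmed.

50


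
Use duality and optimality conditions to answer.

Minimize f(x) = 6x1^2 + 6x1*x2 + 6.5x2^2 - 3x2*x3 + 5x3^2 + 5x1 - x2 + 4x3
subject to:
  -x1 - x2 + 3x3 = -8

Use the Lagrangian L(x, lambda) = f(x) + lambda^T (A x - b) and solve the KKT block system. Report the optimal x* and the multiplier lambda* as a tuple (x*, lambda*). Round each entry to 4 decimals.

Form the Lagrangian:
  L(x, lambda) = (1/2) x^T Q x + c^T x + lambda^T (A x - b)
Stationarity (grad_x L = 0): Q x + c + A^T lambda = 0.
Primal feasibility: A x = b.

This gives the KKT block system:
  [ Q   A^T ] [ x     ]   [-c ]
  [ A    0  ] [ lambda ] = [ b ]

Solving the linear system:
  x*      = (0.2269, -0.0686, -2.6139)
  lambda* = (7.3111)
  f(x*)   = 24.618

x* = (0.2269, -0.0686, -2.6139), lambda* = (7.3111)


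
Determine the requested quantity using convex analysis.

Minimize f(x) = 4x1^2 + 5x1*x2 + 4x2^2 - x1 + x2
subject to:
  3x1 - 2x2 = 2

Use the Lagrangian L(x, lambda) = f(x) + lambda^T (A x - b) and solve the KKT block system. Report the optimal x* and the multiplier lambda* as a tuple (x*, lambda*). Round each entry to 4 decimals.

Form the Lagrangian:
  L(x, lambda) = (1/2) x^T Q x + c^T x + lambda^T (A x - b)
Stationarity (grad_x L = 0): Q x + c + A^T lambda = 0.
Primal feasibility: A x = b.

This gives the KKT block system:
  [ Q   A^T ] [ x     ]   [-c ]
  [ A    0  ] [ lambda ] = [ b ]

Solving the linear system:
  x*      = (0.4024, -0.3963)
  lambda* = (-0.0793)
  f(x*)   = -0.3201

x* = (0.4024, -0.3963), lambda* = (-0.0793)


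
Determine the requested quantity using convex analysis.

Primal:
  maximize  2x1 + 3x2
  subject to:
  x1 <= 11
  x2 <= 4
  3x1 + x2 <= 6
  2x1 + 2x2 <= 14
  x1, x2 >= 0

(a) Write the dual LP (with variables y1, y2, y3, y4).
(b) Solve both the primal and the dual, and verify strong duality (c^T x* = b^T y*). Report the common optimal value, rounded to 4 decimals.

The standard primal-dual pair for 'max c^T x s.t. A x <= b, x >= 0' is:
  Dual:  min b^T y  s.t.  A^T y >= c,  y >= 0.

So the dual LP is:
  minimize  11y1 + 4y2 + 6y3 + 14y4
  subject to:
    y1 + 3y3 + 2y4 >= 2
    y2 + y3 + 2y4 >= 3
    y1, y2, y3, y4 >= 0

Solving the primal: x* = (0.6667, 4).
  primal value c^T x* = 13.3333.
Solving the dual: y* = (0, 2.3333, 0.6667, 0).
  dual value b^T y* = 13.3333.
Strong duality: c^T x* = b^T y*. Confirmed.

13.3333


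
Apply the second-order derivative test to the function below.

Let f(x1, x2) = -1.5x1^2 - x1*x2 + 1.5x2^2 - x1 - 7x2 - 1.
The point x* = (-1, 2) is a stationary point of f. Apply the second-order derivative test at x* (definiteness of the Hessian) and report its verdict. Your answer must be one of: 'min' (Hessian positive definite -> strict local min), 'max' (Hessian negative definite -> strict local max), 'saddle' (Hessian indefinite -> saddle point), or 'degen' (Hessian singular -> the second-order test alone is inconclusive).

Compute the Hessian H = grad^2 f:
  H = [[-3, -1], [-1, 3]]
Verify stationarity: grad f(x*) = H x* + g = (0, 0).
Eigenvalues of H: -3.1623, 3.1623.
Eigenvalues have mixed signs, so H is indefinite -> x* is a saddle point.

saddle


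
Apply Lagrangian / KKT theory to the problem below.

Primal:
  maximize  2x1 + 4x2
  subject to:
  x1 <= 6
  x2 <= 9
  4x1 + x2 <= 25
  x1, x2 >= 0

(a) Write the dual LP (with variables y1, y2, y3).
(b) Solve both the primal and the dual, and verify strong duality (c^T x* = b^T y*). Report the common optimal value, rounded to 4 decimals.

The standard primal-dual pair for 'max c^T x s.t. A x <= b, x >= 0' is:
  Dual:  min b^T y  s.t.  A^T y >= c,  y >= 0.

So the dual LP is:
  minimize  6y1 + 9y2 + 25y3
  subject to:
    y1 + 4y3 >= 2
    y2 + y3 >= 4
    y1, y2, y3 >= 0

Solving the primal: x* = (4, 9).
  primal value c^T x* = 44.
Solving the dual: y* = (0, 3.5, 0.5).
  dual value b^T y* = 44.
Strong duality: c^T x* = b^T y*. Confirmed.

44


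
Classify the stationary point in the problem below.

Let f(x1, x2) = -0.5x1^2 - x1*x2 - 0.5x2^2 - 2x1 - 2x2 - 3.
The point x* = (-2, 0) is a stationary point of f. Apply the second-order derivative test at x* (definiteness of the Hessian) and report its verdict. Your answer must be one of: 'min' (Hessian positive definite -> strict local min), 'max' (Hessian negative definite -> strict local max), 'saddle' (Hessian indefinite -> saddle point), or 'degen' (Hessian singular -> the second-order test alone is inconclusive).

Compute the Hessian H = grad^2 f:
  H = [[-1, -1], [-1, -1]]
Verify stationarity: grad f(x*) = H x* + g = (0, 0).
Eigenvalues of H: -2, 0.
H has a zero eigenvalue (singular; negative semidefinite but not definite), so H is neither positive definite, negative definite, nor indefinite. The second-order test alone is inconclusive -> degen.
(Indeed, f is constant along the null direction of H through x*, so x* is not a strict local extremum.)

degen


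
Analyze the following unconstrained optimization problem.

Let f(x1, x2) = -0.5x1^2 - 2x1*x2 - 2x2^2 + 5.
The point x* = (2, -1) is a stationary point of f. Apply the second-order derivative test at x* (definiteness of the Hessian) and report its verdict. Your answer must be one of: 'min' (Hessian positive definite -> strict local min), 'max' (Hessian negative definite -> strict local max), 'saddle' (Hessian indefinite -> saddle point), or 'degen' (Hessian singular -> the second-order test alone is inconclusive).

Compute the Hessian H = grad^2 f:
  H = [[-1, -2], [-2, -4]]
Verify stationarity: grad f(x*) = H x* + g = (0, 0).
Eigenvalues of H: -5, 0.
H has a zero eigenvalue (singular; negative semidefinite but not definite), so H is neither positive definite, negative definite, nor indefinite. The second-order test alone is inconclusive -> degen.
(Indeed, f is constant along the null direction of H through x*, so x* is not a strict local extremum.)

degen


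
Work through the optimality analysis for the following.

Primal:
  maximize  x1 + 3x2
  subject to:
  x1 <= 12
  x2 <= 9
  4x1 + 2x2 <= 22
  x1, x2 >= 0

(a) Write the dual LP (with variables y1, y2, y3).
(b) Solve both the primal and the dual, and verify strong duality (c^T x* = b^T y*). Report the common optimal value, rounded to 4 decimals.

The standard primal-dual pair for 'max c^T x s.t. A x <= b, x >= 0' is:
  Dual:  min b^T y  s.t.  A^T y >= c,  y >= 0.

So the dual LP is:
  minimize  12y1 + 9y2 + 22y3
  subject to:
    y1 + 4y3 >= 1
    y2 + 2y3 >= 3
    y1, y2, y3 >= 0

Solving the primal: x* = (1, 9).
  primal value c^T x* = 28.
Solving the dual: y* = (0, 2.5, 0.25).
  dual value b^T y* = 28.
Strong duality: c^T x* = b^T y*. Confirmed.

28


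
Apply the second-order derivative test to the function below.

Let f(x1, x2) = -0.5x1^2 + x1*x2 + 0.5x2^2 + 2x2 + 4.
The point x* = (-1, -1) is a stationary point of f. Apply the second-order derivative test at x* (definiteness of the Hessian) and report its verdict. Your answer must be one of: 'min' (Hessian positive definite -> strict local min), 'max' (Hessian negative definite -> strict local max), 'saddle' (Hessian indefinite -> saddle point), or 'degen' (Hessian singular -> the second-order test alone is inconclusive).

Compute the Hessian H = grad^2 f:
  H = [[-1, 1], [1, 1]]
Verify stationarity: grad f(x*) = H x* + g = (0, 0).
Eigenvalues of H: -1.4142, 1.4142.
Eigenvalues have mixed signs, so H is indefinite -> x* is a saddle point.

saddle


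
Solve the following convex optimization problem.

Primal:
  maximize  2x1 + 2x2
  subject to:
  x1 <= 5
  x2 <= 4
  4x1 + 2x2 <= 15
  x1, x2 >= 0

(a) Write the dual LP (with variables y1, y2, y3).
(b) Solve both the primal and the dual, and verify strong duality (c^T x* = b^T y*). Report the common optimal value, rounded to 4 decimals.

The standard primal-dual pair for 'max c^T x s.t. A x <= b, x >= 0' is:
  Dual:  min b^T y  s.t.  A^T y >= c,  y >= 0.

So the dual LP is:
  minimize  5y1 + 4y2 + 15y3
  subject to:
    y1 + 4y3 >= 2
    y2 + 2y3 >= 2
    y1, y2, y3 >= 0

Solving the primal: x* = (1.75, 4).
  primal value c^T x* = 11.5.
Solving the dual: y* = (0, 1, 0.5).
  dual value b^T y* = 11.5.
Strong duality: c^T x* = b^T y*. Confirmed.

11.5


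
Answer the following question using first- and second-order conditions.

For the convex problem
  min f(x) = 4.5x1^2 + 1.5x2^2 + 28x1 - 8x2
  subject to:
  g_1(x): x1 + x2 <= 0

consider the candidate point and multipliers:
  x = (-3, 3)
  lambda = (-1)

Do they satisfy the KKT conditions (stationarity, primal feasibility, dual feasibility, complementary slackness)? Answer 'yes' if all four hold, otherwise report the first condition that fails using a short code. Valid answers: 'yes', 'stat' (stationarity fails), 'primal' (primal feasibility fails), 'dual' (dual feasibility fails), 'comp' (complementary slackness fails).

Gradient of f: grad f(x) = Q x + c = (1, 1)
Constraint values g_i(x) = a_i^T x - b_i:
  g_1((-3, 3)) = 0
Stationarity residual: grad f(x) + sum_i lambda_i a_i = (0, 0)
  -> stationarity OK
Primal feasibility (all g_i <= 0): OK
Dual feasibility (all lambda_i >= 0): FAILS
Complementary slackness (lambda_i * g_i(x) = 0 for all i): OK

Verdict: the first failing condition is dual_feasibility -> dual.

dual


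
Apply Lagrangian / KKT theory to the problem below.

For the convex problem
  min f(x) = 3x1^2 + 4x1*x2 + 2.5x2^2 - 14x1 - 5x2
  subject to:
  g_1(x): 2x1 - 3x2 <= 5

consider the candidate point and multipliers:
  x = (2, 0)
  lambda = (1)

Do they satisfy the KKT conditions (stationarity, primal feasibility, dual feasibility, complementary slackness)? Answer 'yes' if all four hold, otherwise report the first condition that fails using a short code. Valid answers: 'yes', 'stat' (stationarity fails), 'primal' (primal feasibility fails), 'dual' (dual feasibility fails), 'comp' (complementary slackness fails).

Gradient of f: grad f(x) = Q x + c = (-2, 3)
Constraint values g_i(x) = a_i^T x - b_i:
  g_1((2, 0)) = -1
Stationarity residual: grad f(x) + sum_i lambda_i a_i = (0, 0)
  -> stationarity OK
Primal feasibility (all g_i <= 0): OK
Dual feasibility (all lambda_i >= 0): OK
Complementary slackness (lambda_i * g_i(x) = 0 for all i): FAILS

Verdict: the first failing condition is complementary_slackness -> comp.

comp


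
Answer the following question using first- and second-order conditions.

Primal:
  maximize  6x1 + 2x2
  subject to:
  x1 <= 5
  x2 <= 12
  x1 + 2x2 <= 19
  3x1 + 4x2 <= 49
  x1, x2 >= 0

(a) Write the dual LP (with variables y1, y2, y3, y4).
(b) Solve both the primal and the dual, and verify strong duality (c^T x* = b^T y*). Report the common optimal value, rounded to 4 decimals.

The standard primal-dual pair for 'max c^T x s.t. A x <= b, x >= 0' is:
  Dual:  min b^T y  s.t.  A^T y >= c,  y >= 0.

So the dual LP is:
  minimize  5y1 + 12y2 + 19y3 + 49y4
  subject to:
    y1 + y3 + 3y4 >= 6
    y2 + 2y3 + 4y4 >= 2
    y1, y2, y3, y4 >= 0

Solving the primal: x* = (5, 7).
  primal value c^T x* = 44.
Solving the dual: y* = (5, 0, 1, 0).
  dual value b^T y* = 44.
Strong duality: c^T x* = b^T y*. Confirmed.

44


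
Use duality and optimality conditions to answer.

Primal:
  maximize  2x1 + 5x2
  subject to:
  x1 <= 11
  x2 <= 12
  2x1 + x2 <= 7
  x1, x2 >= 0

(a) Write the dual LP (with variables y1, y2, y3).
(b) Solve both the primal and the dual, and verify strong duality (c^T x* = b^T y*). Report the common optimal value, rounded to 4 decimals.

The standard primal-dual pair for 'max c^T x s.t. A x <= b, x >= 0' is:
  Dual:  min b^T y  s.t.  A^T y >= c,  y >= 0.

So the dual LP is:
  minimize  11y1 + 12y2 + 7y3
  subject to:
    y1 + 2y3 >= 2
    y2 + y3 >= 5
    y1, y2, y3 >= 0

Solving the primal: x* = (0, 7).
  primal value c^T x* = 35.
Solving the dual: y* = (0, 0, 5).
  dual value b^T y* = 35.
Strong duality: c^T x* = b^T y*. Confirmed.

35


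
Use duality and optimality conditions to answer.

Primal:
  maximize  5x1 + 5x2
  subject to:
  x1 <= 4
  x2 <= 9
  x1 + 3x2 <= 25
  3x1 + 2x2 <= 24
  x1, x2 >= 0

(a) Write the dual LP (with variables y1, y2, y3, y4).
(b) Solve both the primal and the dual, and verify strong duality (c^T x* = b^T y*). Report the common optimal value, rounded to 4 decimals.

The standard primal-dual pair for 'max c^T x s.t. A x <= b, x >= 0' is:
  Dual:  min b^T y  s.t.  A^T y >= c,  y >= 0.

So the dual LP is:
  minimize  4y1 + 9y2 + 25y3 + 24y4
  subject to:
    y1 + y3 + 3y4 >= 5
    y2 + 3y3 + 2y4 >= 5
    y1, y2, y3, y4 >= 0

Solving the primal: x* = (3.1429, 7.2857).
  primal value c^T x* = 52.1429.
Solving the dual: y* = (0, 0, 0.7143, 1.4286).
  dual value b^T y* = 52.1429.
Strong duality: c^T x* = b^T y*. Confirmed.

52.1429


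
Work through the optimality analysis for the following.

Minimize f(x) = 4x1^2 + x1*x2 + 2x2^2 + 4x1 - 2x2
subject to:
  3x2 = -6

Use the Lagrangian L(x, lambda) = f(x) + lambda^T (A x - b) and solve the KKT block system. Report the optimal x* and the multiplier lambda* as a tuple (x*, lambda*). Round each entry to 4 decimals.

Form the Lagrangian:
  L(x, lambda) = (1/2) x^T Q x + c^T x + lambda^T (A x - b)
Stationarity (grad_x L = 0): Q x + c + A^T lambda = 0.
Primal feasibility: A x = b.

This gives the KKT block system:
  [ Q   A^T ] [ x     ]   [-c ]
  [ A    0  ] [ lambda ] = [ b ]

Solving the linear system:
  x*      = (-0.25, -2)
  lambda* = (3.4167)
  f(x*)   = 11.75

x* = (-0.25, -2), lambda* = (3.4167)


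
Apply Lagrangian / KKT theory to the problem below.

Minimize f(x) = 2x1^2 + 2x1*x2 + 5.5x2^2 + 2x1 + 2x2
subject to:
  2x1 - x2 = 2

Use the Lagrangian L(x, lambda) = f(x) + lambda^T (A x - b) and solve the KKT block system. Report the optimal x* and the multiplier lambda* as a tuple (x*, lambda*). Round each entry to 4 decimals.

Form the Lagrangian:
  L(x, lambda) = (1/2) x^T Q x + c^T x + lambda^T (A x - b)
Stationarity (grad_x L = 0): Q x + c + A^T lambda = 0.
Primal feasibility: A x = b.

This gives the KKT block system:
  [ Q   A^T ] [ x     ]   [-c ]
  [ A    0  ] [ lambda ] = [ b ]

Solving the linear system:
  x*      = (0.75, -0.5)
  lambda* = (-2)
  f(x*)   = 2.25

x* = (0.75, -0.5), lambda* = (-2)


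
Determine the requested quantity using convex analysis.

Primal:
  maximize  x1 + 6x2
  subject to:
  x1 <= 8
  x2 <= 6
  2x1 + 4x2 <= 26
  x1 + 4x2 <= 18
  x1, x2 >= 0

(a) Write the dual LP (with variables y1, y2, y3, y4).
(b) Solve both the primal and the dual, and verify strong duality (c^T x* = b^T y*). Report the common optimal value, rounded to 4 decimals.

The standard primal-dual pair for 'max c^T x s.t. A x <= b, x >= 0' is:
  Dual:  min b^T y  s.t.  A^T y >= c,  y >= 0.

So the dual LP is:
  minimize  8y1 + 6y2 + 26y3 + 18y4
  subject to:
    y1 + 2y3 + y4 >= 1
    y2 + 4y3 + 4y4 >= 6
    y1, y2, y3, y4 >= 0

Solving the primal: x* = (0, 4.5).
  primal value c^T x* = 27.
Solving the dual: y* = (0, 0, 0, 1.5).
  dual value b^T y* = 27.
Strong duality: c^T x* = b^T y*. Confirmed.

27


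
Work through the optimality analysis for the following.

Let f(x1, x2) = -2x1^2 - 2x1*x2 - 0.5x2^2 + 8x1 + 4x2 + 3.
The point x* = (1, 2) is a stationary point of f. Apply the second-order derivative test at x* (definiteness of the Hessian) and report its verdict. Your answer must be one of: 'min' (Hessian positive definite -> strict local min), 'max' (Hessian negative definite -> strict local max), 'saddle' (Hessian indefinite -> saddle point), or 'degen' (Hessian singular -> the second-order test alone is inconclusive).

Compute the Hessian H = grad^2 f:
  H = [[-4, -2], [-2, -1]]
Verify stationarity: grad f(x*) = H x* + g = (0, 0).
Eigenvalues of H: -5, 0.
H has a zero eigenvalue (singular; negative semidefinite but not definite), so H is neither positive definite, negative definite, nor indefinite. The second-order test alone is inconclusive -> degen.
(Indeed, f is constant along the null direction of H through x*, so x* is not a strict local extremum.)

degen
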